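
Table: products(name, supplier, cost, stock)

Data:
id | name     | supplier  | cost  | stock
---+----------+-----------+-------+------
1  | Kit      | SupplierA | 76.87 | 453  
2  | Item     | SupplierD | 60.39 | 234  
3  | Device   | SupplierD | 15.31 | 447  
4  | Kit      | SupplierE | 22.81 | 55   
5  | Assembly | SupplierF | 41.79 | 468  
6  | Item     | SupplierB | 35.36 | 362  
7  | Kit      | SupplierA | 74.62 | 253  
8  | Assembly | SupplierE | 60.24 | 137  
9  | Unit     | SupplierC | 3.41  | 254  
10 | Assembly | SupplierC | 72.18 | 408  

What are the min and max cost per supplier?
SELECT supplier, MIN(cost), MAX(cost)
FROM products
GROUP BY supplier

Result:
  SupplierA: min=74.62, max=76.87
  SupplierB: min=35.36, max=35.36
  SupplierC: min=3.41, max=72.18
  SupplierD: min=15.31, max=60.39
  SupplierE: min=22.81, max=60.24
  SupplierF: min=41.79, max=41.79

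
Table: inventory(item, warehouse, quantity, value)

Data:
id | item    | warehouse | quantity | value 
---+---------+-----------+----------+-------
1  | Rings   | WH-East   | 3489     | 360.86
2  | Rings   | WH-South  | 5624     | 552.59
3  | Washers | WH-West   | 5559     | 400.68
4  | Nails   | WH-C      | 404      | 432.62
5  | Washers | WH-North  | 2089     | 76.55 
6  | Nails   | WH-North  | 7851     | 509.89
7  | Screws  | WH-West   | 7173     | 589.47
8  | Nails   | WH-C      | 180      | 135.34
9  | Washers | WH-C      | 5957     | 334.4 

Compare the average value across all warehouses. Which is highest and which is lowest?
SELECT warehouse, AVG(value)
FROM inventory
GROUP BY warehouse
ORDER BY AVG(value)

All groups:
  WH-North: 293.22
  WH-C: 300.79
  WH-East: 360.86
  WH-West: 495.08
  WH-South: 552.59

Highest: WH-South (552.59)
Lowest: WH-North (293.22)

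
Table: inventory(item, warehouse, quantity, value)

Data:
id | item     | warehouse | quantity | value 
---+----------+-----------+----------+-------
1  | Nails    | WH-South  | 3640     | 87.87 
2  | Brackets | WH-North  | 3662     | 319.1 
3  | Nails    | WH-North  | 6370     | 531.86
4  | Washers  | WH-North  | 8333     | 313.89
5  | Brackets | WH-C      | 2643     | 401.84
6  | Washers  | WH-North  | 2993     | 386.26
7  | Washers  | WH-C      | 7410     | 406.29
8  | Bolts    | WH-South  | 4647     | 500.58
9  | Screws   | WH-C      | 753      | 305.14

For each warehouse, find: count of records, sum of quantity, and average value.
SELECT warehouse,
       COUNT(*) as cnt,
       SUM(quantity) as total_quantity,
       AVG(value) as avg_value
FROM inventory
GROUP BY warehouse

Result:
  WH-C: 3 records, 10806 total quantity, 371.09 avg value
  WH-North: 4 records, 21358 total quantity, 387.78 avg value
  WH-South: 2 records, 8287 total quantity, 294.23 avg value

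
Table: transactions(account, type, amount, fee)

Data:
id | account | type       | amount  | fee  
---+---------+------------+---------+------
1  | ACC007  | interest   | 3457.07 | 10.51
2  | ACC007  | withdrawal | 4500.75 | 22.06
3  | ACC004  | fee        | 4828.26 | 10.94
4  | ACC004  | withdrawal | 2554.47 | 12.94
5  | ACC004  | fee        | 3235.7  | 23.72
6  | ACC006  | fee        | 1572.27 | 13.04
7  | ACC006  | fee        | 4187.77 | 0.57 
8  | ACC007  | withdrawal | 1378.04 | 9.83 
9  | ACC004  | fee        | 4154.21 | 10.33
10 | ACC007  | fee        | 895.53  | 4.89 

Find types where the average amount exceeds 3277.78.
SELECT type, AVG(amount)
FROM transactions
GROUP BY type
HAVING AVG(amount) > 3277.78

Result:
  interest: avg=3457.07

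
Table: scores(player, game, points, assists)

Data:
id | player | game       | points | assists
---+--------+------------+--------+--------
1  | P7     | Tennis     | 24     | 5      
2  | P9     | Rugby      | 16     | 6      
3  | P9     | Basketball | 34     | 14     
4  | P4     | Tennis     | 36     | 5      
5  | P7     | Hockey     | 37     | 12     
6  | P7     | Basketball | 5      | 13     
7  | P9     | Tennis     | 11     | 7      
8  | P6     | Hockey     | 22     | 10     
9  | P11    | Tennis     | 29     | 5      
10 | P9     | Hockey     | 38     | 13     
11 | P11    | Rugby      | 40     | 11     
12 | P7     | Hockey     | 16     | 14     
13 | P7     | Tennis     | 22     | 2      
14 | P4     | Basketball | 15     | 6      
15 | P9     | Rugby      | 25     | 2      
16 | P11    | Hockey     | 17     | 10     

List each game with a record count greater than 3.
SELECT game, COUNT(*) as cnt
FROM scores
GROUP BY game
HAVING COUNT(*) > 3

Result:
  Hockey: 5
  Tennis: 5

Note: HAVING filters groups after aggregation, WHERE filters rows before.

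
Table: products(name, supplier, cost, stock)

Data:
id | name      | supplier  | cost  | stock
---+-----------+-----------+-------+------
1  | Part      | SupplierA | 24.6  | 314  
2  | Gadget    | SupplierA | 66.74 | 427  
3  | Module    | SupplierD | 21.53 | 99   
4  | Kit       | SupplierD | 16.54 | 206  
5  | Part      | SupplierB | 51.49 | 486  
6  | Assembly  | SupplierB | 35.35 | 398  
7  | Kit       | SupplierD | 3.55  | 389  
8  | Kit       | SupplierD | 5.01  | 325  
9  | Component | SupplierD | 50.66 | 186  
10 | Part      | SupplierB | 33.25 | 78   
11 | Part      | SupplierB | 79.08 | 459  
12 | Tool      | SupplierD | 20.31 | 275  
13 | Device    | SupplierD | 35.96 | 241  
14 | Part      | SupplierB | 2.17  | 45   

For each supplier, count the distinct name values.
SELECT supplier, COUNT(DISTINCT name)
FROM products
GROUP BY supplier

Result:
  SupplierA: 2 distinct
  SupplierB: 2 distinct
  SupplierD: 5 distinct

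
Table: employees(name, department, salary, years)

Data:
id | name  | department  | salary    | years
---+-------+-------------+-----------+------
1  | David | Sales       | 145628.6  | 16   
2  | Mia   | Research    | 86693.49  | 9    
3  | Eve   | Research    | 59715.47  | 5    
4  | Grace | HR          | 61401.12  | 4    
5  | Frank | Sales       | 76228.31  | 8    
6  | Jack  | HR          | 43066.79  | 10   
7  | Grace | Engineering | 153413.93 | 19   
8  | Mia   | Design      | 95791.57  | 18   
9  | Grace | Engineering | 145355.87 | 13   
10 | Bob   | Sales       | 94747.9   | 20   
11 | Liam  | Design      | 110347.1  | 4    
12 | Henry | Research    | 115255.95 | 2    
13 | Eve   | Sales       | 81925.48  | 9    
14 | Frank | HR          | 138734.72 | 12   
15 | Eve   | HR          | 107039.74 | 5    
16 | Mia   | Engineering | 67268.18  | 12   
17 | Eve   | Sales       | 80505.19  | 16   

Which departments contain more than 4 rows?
SELECT department, COUNT(*) as cnt
FROM employees
GROUP BY department
HAVING COUNT(*) > 4

Result:
  Sales: 5

Note: HAVING filters groups after aggregation, WHERE filters rows before.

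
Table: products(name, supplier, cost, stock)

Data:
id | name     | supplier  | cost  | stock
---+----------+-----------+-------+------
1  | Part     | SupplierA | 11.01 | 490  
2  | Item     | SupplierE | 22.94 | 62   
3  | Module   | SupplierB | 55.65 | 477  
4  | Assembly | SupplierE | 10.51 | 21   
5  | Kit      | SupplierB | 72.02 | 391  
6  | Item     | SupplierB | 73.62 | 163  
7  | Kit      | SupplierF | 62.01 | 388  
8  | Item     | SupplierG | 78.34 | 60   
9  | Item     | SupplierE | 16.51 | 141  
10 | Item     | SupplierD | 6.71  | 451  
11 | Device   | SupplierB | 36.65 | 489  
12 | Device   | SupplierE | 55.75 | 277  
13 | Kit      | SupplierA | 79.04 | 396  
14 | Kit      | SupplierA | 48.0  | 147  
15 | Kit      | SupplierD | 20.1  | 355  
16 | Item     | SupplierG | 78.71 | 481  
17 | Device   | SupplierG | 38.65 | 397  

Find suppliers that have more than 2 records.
SELECT supplier, COUNT(*) as cnt
FROM products
GROUP BY supplier
HAVING COUNT(*) > 2

Result:
  SupplierA: 3
  SupplierB: 4
  SupplierE: 4
  SupplierG: 3

Note: HAVING filters groups after aggregation, WHERE filters rows before.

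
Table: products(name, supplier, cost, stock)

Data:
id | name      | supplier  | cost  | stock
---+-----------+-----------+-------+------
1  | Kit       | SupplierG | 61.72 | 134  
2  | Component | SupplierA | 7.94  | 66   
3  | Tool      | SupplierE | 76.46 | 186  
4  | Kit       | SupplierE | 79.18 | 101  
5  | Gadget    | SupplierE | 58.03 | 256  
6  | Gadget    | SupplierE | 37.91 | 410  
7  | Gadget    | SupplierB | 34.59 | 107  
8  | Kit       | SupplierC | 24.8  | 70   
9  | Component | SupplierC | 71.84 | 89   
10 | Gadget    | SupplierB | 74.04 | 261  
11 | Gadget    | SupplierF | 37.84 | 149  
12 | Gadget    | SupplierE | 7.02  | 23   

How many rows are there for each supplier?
SELECT supplier, COUNT(*) as count
FROM products
GROUP BY supplier

Result:
  SupplierA: 1
  SupplierB: 2
  SupplierC: 2
  SupplierE: 5
  SupplierF: 1
  SupplierG: 1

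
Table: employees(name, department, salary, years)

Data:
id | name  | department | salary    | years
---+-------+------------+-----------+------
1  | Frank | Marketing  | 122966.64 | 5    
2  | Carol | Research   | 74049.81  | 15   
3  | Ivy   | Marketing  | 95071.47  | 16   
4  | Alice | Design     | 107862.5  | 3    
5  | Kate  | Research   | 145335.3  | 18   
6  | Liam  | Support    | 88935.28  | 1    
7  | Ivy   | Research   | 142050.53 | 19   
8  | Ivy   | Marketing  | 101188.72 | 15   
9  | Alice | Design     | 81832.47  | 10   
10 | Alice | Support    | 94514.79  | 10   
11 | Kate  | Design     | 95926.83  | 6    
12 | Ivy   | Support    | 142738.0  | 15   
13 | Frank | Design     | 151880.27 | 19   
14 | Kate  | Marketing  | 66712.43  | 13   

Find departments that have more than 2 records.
SELECT department, COUNT(*) as cnt
FROM employees
GROUP BY department
HAVING COUNT(*) > 2

Result:
  Design: 4
  Marketing: 4
  Research: 3
  Support: 3

Note: HAVING filters groups after aggregation, WHERE filters rows before.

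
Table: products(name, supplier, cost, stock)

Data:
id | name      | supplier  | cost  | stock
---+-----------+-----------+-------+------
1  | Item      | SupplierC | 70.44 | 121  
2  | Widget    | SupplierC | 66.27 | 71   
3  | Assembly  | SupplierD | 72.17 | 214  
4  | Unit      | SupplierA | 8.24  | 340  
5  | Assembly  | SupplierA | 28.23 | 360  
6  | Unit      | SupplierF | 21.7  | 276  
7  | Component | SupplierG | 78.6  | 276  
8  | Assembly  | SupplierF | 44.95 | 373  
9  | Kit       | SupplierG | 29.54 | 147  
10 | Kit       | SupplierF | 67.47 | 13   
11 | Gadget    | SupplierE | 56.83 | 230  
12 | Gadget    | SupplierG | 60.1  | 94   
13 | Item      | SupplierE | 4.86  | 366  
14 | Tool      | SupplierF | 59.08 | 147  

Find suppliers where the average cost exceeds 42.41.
SELECT supplier, AVG(cost)
FROM products
GROUP BY supplier
HAVING AVG(cost) > 42.41

Result:
  SupplierC: avg=68.36
  SupplierD: avg=72.17
  SupplierF: avg=48.30
  SupplierG: avg=56.08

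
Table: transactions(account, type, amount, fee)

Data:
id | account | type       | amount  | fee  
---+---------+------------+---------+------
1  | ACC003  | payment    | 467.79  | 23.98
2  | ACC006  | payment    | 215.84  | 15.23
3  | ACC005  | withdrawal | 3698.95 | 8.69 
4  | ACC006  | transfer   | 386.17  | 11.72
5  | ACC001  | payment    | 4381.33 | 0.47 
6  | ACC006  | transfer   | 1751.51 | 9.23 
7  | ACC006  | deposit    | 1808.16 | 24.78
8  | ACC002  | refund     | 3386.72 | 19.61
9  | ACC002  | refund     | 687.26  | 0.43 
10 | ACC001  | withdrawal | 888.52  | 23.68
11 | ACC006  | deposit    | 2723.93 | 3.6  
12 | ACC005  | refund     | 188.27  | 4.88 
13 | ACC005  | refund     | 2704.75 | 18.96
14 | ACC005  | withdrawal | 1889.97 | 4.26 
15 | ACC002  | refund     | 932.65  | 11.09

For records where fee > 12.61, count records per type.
SELECT type, COUNT(*)
FROM transactions
WHERE fee > 12.61
GROUP BY type

Note: WHERE filters rows before grouping.

Result:
  deposit: 1
  payment: 2
  refund: 2
  withdrawal: 1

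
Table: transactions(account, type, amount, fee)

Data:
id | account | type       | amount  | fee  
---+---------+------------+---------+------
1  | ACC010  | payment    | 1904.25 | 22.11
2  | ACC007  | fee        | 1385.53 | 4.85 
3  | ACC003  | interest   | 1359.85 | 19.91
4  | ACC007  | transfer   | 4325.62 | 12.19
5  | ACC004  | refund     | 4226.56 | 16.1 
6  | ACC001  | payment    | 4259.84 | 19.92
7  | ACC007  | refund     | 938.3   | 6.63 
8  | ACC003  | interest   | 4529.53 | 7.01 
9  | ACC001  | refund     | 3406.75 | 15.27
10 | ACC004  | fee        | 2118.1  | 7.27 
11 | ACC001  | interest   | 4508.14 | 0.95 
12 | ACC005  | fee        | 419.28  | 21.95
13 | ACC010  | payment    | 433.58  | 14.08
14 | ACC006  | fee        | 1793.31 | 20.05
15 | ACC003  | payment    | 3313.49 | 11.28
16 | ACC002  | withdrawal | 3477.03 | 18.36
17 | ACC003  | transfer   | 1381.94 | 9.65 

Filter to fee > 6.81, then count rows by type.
SELECT type, COUNT(*)
FROM transactions
WHERE fee > 6.81
GROUP BY type

Note: WHERE filters rows before grouping.

Result:
  fee: 3
  interest: 2
  payment: 4
  refund: 2
  transfer: 2
  withdrawal: 1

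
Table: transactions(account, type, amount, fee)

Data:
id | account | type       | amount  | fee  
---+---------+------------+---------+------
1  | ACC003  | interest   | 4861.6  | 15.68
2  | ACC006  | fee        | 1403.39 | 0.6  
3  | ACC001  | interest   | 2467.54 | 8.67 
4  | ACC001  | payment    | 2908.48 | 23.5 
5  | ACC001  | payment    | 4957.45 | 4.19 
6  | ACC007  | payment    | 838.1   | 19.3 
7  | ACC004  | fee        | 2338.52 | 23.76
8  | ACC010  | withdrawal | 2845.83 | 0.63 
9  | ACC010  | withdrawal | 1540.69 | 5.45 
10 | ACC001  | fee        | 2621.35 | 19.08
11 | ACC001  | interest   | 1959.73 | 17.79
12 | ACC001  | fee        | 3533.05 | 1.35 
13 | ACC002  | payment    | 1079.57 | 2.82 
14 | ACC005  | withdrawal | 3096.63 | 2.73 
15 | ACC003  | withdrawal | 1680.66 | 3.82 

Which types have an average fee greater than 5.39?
SELECT type, AVG(fee)
FROM transactions
GROUP BY type
HAVING AVG(fee) > 5.39

Result:
  fee: avg=11.20
  interest: avg=14.05
  payment: avg=12.45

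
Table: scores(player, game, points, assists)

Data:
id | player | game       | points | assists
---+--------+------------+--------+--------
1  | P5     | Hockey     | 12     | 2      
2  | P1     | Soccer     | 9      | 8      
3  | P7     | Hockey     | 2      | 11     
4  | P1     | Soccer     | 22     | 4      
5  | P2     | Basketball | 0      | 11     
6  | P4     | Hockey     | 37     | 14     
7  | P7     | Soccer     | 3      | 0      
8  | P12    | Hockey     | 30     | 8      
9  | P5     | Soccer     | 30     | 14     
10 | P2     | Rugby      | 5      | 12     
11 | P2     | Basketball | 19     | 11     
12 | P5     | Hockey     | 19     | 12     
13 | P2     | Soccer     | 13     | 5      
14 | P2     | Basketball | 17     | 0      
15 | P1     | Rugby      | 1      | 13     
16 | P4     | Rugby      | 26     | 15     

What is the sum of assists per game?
SELECT game, SUM(assists) as result
FROM scores
GROUP BY game

Result:
  Basketball: 22
  Hockey: 47
  Rugby: 40
  Soccer: 31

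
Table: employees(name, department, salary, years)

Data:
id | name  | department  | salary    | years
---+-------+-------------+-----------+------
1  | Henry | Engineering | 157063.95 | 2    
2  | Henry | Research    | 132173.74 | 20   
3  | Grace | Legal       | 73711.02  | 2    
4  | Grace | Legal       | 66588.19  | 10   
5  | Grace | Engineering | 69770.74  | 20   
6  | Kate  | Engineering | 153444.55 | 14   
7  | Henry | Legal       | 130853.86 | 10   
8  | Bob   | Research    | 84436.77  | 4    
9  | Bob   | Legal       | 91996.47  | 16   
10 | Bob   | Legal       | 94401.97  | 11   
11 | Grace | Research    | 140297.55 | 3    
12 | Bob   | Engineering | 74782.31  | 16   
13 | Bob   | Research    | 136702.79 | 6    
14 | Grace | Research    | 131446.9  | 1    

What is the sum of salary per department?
SELECT department, SUM(salary) as result
FROM employees
GROUP BY department

Result:
  Engineering: 455061.55
  Legal: 457551.51
  Research: 625057.75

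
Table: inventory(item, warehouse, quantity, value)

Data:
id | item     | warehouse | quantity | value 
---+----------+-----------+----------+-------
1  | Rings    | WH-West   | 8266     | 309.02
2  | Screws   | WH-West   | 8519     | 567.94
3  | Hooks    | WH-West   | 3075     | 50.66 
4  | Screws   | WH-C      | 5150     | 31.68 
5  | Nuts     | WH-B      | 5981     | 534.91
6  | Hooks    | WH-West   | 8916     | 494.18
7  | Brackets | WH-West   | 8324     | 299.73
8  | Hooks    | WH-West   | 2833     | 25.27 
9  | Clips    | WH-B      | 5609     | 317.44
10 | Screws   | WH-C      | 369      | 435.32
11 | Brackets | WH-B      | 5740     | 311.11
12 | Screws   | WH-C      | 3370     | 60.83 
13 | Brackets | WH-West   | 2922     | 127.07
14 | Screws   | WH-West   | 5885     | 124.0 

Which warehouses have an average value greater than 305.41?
SELECT warehouse, AVG(value)
FROM inventory
GROUP BY warehouse
HAVING AVG(value) > 305.41

Result:
  WH-B: avg=387.82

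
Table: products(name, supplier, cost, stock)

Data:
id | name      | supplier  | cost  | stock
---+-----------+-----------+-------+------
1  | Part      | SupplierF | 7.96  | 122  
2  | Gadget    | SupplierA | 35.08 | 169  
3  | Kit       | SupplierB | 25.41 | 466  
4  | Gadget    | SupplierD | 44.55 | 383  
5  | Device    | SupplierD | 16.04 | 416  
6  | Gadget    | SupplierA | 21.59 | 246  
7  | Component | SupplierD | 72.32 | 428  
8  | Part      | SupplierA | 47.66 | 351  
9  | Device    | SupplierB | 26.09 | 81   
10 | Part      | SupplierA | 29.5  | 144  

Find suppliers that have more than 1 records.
SELECT supplier, COUNT(*) as cnt
FROM products
GROUP BY supplier
HAVING COUNT(*) > 1

Result:
  SupplierA: 4
  SupplierB: 2
  SupplierD: 3

Note: HAVING filters groups after aggregation, WHERE filters rows before.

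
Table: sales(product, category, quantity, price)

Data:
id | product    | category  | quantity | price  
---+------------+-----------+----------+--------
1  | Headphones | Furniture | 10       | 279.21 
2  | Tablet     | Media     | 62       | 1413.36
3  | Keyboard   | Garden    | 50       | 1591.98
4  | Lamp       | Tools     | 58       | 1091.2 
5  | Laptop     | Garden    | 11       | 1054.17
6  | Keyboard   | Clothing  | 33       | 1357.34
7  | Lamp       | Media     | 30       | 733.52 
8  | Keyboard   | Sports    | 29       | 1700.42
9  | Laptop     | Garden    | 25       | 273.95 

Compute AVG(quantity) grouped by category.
SELECT category, AVG(quantity) as result
FROM sales
GROUP BY category

Result:
  Clothing: 33.00
  Furniture: 10.00
  Garden: 28.67
  Media: 46.00
  Sports: 29.00
  Tools: 58.00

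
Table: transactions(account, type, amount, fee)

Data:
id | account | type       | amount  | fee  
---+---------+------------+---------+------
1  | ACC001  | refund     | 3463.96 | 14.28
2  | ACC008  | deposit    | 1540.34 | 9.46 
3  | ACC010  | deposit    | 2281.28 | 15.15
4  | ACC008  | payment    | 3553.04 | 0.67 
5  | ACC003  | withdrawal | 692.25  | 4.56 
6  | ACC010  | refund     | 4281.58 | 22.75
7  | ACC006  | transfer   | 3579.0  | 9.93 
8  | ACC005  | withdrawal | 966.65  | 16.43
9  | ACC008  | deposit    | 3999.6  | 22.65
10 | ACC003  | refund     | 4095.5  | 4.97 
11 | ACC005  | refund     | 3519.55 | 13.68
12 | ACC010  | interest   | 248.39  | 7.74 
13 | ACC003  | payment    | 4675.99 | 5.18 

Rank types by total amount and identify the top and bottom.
SELECT type, SUM(amount)
FROM transactions
GROUP BY type
ORDER BY SUM(amount)

All groups:
  interest: 248.39
  withdrawal: 1658.90
  transfer: 3579.00
  deposit: 7821.22
  payment: 8229.03
  refund: 15360.59

Highest: refund (15360.59)
Lowest: interest (248.39)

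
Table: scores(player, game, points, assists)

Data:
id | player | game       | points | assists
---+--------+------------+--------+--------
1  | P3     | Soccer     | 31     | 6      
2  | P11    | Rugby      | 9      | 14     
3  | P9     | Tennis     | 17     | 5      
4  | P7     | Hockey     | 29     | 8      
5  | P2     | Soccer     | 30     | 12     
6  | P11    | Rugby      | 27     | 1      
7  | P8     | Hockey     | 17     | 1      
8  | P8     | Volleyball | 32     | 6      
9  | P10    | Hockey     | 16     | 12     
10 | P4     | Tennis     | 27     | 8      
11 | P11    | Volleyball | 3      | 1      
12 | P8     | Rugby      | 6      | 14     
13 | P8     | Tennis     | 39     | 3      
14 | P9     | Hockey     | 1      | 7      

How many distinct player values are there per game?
SELECT game, COUNT(DISTINCT player)
FROM scores
GROUP BY game

Result:
  Hockey: 4 distinct
  Rugby: 2 distinct
  Soccer: 2 distinct
  Tennis: 3 distinct
  Volleyball: 2 distinct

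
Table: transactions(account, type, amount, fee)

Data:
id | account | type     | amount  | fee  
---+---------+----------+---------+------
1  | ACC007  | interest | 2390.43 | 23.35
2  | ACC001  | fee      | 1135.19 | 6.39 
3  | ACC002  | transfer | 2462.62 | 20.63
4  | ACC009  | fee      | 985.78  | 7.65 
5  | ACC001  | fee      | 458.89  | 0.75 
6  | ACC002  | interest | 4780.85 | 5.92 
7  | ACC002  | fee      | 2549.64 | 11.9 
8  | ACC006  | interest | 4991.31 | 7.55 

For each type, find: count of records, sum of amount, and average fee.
SELECT type,
       COUNT(*) as cnt,
       SUM(amount) as total_amount,
       AVG(fee) as avg_fee
FROM transactions
GROUP BY type

Result:
  fee: 4 records, 5129.50 total amount, 6.67 avg fee
  interest: 3 records, 12162.59 total amount, 12.27 avg fee
  transfer: 1 records, 2462.62 total amount, 20.63 avg fee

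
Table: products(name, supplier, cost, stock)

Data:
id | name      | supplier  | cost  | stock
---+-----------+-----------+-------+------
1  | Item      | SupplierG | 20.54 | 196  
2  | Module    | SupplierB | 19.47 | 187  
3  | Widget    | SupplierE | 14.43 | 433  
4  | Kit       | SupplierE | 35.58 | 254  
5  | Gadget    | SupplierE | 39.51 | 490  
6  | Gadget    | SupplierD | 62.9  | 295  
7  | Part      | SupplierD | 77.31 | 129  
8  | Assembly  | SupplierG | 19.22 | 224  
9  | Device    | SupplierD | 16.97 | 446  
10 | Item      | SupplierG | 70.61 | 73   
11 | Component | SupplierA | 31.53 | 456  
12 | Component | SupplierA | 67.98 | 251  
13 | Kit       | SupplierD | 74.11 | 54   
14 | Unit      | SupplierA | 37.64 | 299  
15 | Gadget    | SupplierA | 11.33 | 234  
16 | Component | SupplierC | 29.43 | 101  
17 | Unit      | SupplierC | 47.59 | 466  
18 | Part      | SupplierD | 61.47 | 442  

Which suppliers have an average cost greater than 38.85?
SELECT supplier, AVG(cost)
FROM products
GROUP BY supplier
HAVING AVG(cost) > 38.85

Result:
  SupplierD: avg=58.55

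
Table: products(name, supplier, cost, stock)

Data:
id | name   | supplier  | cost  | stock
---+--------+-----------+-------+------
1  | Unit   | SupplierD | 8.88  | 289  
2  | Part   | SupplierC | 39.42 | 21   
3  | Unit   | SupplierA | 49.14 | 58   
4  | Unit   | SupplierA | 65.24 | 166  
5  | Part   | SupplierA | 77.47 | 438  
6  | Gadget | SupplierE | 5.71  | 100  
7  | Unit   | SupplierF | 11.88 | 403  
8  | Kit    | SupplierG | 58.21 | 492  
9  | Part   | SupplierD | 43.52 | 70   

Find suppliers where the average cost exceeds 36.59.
SELECT supplier, AVG(cost)
FROM products
GROUP BY supplier
HAVING AVG(cost) > 36.59

Result:
  SupplierA: avg=63.95
  SupplierC: avg=39.42
  SupplierG: avg=58.21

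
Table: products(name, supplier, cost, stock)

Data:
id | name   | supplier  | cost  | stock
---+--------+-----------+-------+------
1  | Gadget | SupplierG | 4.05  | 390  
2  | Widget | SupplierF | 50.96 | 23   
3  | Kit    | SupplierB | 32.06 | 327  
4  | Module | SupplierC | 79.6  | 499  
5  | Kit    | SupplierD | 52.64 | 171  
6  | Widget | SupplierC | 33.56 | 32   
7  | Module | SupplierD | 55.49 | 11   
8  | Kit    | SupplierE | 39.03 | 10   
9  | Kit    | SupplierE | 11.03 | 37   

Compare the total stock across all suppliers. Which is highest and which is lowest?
SELECT supplier, SUM(stock)
FROM products
GROUP BY supplier
ORDER BY SUM(stock)

All groups:
  SupplierF: 23
  SupplierE: 47
  SupplierD: 182
  SupplierB: 327
  SupplierG: 390
  SupplierC: 531

Highest: SupplierC (531)
Lowest: SupplierF (23)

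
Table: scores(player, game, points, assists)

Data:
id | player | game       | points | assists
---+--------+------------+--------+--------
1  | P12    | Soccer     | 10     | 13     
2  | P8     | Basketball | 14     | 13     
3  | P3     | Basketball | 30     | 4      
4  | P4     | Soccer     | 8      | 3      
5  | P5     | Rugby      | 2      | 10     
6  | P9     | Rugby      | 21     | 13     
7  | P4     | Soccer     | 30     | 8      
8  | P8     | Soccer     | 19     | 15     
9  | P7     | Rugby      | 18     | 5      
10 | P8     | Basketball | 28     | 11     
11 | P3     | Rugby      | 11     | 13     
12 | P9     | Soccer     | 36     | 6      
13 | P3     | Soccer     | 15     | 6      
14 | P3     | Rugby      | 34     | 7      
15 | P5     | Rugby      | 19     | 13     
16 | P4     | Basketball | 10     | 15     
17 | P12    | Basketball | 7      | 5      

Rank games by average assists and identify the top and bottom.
SELECT game, AVG(assists)
FROM scores
GROUP BY game
ORDER BY AVG(assists)

All groups:
  Soccer: 8.50
  Basketball: 9.60
  Rugby: 10.17

Highest: Rugby (10.17)
Lowest: Soccer (8.50)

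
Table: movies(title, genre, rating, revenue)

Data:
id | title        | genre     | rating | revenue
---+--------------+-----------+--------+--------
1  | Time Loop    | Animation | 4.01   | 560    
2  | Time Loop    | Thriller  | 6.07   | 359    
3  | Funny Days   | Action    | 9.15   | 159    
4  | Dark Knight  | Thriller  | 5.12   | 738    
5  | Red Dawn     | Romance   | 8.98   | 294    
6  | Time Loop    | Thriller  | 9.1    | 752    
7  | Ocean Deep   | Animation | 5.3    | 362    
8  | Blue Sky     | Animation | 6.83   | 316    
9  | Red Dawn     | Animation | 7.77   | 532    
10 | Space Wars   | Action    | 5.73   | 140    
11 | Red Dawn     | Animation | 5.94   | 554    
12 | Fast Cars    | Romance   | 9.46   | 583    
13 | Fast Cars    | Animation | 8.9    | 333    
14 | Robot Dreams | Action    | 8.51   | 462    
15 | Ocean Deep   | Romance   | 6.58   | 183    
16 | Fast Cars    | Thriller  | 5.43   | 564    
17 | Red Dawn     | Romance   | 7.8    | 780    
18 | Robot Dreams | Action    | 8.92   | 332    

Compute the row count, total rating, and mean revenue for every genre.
SELECT genre,
       COUNT(*) as cnt,
       SUM(rating) as total_rating,
       AVG(revenue) as avg_revenue
FROM movies
GROUP BY genre

Result:
  Action: 4 records, 32.31 total rating, 273.25 avg revenue
  Animation: 6 records, 38.75 total rating, 442.83 avg revenue
  Romance: 4 records, 32.82 total rating, 460.00 avg revenue
  Thriller: 4 records, 25.72 total rating, 603.25 avg revenue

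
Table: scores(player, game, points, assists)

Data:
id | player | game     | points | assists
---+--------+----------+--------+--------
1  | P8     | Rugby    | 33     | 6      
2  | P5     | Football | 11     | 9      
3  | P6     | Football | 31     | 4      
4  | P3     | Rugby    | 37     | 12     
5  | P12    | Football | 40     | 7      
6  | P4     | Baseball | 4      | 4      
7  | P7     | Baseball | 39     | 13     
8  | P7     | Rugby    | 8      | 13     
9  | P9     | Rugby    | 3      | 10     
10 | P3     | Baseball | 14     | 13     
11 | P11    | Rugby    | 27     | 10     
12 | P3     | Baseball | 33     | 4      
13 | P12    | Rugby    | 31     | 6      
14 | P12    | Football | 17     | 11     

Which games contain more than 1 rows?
SELECT game, COUNT(*) as cnt
FROM scores
GROUP BY game
HAVING COUNT(*) > 1

Result:
  Baseball: 4
  Football: 4
  Rugby: 6

Note: HAVING filters groups after aggregation, WHERE filters rows before.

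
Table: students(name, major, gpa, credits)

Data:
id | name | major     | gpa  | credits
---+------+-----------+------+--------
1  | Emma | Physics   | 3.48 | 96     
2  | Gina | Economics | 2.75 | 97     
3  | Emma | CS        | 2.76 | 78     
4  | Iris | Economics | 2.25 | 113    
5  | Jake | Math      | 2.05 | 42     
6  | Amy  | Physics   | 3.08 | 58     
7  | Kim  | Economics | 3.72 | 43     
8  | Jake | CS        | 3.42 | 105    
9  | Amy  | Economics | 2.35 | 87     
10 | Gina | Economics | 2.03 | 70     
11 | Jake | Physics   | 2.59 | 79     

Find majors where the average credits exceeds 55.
SELECT major, AVG(credits)
FROM students
GROUP BY major
HAVING AVG(credits) > 55

Result:
  CS: avg=91.50
  Economics: avg=82.00
  Physics: avg=77.67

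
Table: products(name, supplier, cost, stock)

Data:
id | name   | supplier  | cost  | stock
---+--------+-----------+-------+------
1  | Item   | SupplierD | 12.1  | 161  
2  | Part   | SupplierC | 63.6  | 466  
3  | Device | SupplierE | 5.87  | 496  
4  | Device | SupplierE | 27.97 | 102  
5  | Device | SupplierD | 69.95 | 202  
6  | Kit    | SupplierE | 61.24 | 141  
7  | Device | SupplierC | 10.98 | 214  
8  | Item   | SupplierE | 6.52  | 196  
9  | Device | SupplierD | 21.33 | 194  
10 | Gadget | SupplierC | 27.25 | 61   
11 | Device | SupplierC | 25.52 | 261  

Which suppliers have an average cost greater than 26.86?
SELECT supplier, AVG(cost)
FROM products
GROUP BY supplier
HAVING AVG(cost) > 26.86

Result:
  SupplierC: avg=31.84
  SupplierD: avg=34.46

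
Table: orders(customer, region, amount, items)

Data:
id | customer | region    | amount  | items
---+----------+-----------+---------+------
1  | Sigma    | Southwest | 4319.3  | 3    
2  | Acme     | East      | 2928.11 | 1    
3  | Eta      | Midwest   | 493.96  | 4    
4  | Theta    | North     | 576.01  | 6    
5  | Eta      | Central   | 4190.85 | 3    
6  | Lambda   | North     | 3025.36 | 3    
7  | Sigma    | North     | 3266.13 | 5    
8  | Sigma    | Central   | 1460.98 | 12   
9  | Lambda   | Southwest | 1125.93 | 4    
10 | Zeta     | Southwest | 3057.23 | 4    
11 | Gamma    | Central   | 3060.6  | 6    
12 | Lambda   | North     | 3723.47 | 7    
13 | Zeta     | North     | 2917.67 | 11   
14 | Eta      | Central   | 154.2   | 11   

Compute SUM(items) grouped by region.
SELECT region, SUM(items) as result
FROM orders
GROUP BY region

Result:
  Central: 32
  East: 1
  Midwest: 4
  North: 32
  Southwest: 11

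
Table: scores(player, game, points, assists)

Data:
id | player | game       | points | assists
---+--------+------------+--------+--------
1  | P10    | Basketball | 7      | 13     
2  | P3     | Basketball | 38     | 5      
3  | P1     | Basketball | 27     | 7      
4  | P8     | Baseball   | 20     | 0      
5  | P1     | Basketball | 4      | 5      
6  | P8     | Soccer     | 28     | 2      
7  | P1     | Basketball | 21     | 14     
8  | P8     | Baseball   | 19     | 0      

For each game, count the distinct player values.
SELECT game, COUNT(DISTINCT player)
FROM scores
GROUP BY game

Result:
  Baseball: 1 distinct
  Basketball: 3 distinct
  Soccer: 1 distinct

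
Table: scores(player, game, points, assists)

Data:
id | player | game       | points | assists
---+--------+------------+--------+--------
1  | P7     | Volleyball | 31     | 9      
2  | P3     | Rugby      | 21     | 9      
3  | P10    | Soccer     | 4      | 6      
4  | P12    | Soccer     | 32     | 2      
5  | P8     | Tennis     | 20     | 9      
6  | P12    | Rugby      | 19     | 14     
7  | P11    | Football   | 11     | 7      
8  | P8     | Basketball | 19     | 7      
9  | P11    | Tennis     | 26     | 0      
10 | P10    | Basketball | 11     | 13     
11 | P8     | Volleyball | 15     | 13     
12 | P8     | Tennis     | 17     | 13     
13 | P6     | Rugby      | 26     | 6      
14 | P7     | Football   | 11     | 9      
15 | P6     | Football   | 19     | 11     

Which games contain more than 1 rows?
SELECT game, COUNT(*) as cnt
FROM scores
GROUP BY game
HAVING COUNT(*) > 1

Result:
  Basketball: 2
  Football: 3
  Rugby: 3
  Soccer: 2
  Tennis: 3
  Volleyball: 2

Note: HAVING filters groups after aggregation, WHERE filters rows before.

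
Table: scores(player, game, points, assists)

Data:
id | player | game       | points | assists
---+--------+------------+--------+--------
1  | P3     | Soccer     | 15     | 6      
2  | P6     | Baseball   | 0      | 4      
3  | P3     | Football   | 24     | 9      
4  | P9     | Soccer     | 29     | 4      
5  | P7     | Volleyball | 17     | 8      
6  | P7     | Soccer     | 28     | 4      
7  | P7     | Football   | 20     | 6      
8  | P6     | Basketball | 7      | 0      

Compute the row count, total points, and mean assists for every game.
SELECT game,
       COUNT(*) as cnt,
       SUM(points) as total_points,
       AVG(assists) as avg_assists
FROM scores
GROUP BY game

Result:
  Baseball: 1 records, 0 total points, 4.00 avg assists
  Basketball: 1 records, 7 total points, 0.00 avg assists
  Football: 2 records, 44 total points, 7.50 avg assists
  Soccer: 3 records, 72 total points, 4.67 avg assists
  Volleyball: 1 records, 17 total points, 8.00 avg assists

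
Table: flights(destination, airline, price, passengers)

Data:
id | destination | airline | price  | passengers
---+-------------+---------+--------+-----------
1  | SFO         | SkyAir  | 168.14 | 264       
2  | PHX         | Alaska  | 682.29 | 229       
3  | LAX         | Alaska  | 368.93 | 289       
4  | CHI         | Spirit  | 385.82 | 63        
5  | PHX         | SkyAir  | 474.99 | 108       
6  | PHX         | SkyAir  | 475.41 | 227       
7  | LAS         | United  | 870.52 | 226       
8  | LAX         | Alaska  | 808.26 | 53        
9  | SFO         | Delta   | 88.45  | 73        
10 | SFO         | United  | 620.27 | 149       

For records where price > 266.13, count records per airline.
SELECT airline, COUNT(*)
FROM flights
WHERE price > 266.13
GROUP BY airline

Note: WHERE filters rows before grouping.

Result:
  Alaska: 3
  SkyAir: 2
  Spirit: 1
  United: 2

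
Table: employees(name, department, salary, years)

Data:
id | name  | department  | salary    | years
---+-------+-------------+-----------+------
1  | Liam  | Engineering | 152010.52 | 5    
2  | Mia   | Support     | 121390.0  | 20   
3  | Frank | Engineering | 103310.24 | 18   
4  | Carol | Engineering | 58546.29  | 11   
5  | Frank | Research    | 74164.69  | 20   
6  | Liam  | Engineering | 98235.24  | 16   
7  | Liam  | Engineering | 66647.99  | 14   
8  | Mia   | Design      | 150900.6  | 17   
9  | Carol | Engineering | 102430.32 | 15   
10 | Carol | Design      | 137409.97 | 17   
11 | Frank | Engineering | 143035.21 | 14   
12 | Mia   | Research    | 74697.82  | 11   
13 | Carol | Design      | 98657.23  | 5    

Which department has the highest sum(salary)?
SELECT department, SUM(salary) as val
FROM employees
GROUP BY department
ORDER BY val DESC
LIMIT 1

Result: Engineering with sum(salary) = 724215.81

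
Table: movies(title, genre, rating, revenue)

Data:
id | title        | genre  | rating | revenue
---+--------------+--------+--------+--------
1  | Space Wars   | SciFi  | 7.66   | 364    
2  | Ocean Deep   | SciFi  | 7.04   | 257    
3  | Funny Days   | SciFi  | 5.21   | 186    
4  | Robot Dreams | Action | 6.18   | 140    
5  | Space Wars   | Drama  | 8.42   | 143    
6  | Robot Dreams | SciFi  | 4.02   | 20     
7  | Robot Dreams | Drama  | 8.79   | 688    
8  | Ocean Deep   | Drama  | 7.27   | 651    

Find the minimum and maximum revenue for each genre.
SELECT genre, MIN(revenue), MAX(revenue)
FROM movies
GROUP BY genre

Result:
  Action: min=140, max=140
  Drama: min=143, max=688
  SciFi: min=20, max=364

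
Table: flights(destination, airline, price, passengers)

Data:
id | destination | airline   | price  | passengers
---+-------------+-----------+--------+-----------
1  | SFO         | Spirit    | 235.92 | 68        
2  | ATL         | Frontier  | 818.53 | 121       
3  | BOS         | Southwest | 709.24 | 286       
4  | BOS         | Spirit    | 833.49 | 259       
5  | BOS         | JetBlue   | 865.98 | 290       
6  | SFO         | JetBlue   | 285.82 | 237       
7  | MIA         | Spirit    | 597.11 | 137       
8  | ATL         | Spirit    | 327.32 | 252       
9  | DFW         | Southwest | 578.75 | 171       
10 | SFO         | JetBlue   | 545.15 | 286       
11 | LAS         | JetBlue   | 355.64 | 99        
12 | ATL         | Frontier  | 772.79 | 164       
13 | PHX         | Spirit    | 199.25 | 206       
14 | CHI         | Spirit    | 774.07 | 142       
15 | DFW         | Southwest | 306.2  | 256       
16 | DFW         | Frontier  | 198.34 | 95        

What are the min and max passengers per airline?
SELECT airline, MIN(passengers), MAX(passengers)
FROM flights
GROUP BY airline

Result:
  Frontier: min=95, max=164
  JetBlue: min=99, max=290
  Southwest: min=171, max=286
  Spirit: min=68, max=259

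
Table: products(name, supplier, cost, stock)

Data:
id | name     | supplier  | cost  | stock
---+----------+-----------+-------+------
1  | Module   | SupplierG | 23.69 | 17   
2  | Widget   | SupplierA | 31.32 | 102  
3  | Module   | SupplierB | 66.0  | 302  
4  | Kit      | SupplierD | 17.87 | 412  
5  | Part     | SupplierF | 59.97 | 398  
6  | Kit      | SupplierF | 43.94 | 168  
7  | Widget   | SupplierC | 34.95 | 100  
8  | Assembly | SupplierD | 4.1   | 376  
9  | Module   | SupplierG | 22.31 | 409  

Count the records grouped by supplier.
SELECT supplier, COUNT(*) as count
FROM products
GROUP BY supplier

Result:
  SupplierA: 1
  SupplierB: 1
  SupplierC: 1
  SupplierD: 2
  SupplierF: 2
  SupplierG: 2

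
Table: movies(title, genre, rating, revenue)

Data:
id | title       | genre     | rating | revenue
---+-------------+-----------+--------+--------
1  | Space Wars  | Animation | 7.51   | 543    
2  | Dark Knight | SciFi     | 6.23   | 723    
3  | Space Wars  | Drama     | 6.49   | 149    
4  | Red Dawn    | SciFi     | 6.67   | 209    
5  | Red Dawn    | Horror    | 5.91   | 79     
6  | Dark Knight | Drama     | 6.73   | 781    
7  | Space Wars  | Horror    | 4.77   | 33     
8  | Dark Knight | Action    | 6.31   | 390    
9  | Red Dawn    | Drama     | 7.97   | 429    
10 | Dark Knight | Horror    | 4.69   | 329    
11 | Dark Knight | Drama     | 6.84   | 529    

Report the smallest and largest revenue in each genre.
SELECT genre, MIN(revenue), MAX(revenue)
FROM movies
GROUP BY genre

Result:
  Action: min=390, max=390
  Animation: min=543, max=543
  Drama: min=149, max=781
  Horror: min=33, max=329
  SciFi: min=209, max=723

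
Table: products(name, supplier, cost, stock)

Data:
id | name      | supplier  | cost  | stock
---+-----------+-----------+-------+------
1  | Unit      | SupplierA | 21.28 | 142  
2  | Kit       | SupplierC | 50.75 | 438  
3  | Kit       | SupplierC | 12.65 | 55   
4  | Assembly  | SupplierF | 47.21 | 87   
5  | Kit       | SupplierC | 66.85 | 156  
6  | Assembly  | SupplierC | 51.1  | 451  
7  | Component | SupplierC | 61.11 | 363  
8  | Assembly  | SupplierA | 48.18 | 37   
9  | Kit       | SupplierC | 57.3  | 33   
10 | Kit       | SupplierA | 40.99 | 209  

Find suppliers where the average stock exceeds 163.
SELECT supplier, AVG(stock)
FROM products
GROUP BY supplier
HAVING AVG(stock) > 163

Result:
  SupplierC: avg=249.33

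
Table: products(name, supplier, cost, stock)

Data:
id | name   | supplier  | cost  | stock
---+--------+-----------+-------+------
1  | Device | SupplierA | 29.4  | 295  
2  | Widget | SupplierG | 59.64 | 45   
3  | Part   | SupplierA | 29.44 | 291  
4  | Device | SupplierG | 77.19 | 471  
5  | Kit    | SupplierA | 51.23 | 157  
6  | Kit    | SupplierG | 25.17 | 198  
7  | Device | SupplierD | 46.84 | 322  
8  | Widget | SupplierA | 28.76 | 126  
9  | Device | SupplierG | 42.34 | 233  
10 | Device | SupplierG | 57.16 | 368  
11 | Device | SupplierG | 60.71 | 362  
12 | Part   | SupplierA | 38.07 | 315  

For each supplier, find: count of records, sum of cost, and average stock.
SELECT supplier,
       COUNT(*) as cnt,
       SUM(cost) as total_cost,
       AVG(stock) as avg_stock
FROM products
GROUP BY supplier

Result:
  SupplierA: 5 records, 176.90 total cost, 236.80 avg stock
  SupplierD: 1 records, 46.84 total cost, 322.00 avg stock
  SupplierG: 6 records, 322.21 total cost, 279.50 avg stock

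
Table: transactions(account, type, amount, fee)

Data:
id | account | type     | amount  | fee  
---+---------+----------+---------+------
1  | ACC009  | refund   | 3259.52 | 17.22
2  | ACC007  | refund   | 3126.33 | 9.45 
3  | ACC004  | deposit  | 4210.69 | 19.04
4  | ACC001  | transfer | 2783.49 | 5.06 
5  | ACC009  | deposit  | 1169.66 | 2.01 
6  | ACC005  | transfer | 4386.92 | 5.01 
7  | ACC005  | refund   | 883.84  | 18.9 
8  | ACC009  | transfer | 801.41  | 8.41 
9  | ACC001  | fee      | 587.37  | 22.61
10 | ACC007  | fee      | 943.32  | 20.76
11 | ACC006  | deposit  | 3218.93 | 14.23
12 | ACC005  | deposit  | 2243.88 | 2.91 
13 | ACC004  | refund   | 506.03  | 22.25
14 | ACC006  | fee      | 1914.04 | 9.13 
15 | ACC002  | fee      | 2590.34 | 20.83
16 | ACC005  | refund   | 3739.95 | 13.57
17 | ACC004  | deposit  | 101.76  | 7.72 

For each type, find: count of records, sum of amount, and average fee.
SELECT type,
       COUNT(*) as cnt,
       SUM(amount) as total_amount,
       AVG(fee) as avg_fee
FROM transactions
GROUP BY type

Result:
  deposit: 5 records, 10944.92 total amount, 9.18 avg fee
  fee: 4 records, 6035.07 total amount, 18.33 avg fee
  refund: 5 records, 11515.67 total amount, 16.28 avg fee
  transfer: 3 records, 7971.82 total amount, 6.16 avg fee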